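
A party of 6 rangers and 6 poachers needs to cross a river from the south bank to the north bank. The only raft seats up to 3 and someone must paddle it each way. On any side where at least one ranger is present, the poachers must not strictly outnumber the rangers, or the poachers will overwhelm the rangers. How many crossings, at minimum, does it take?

Following every safe sequence of crossings from the start, the most of the 12 that can be at the north bank as the raft arrives there on crossings 1, 3, 5 is 3, 5, 6 respectively; the best ever achieved is 6 of 12.
From crossing 7 on, no configuration arises that was not already reachable earlier: only 17 distinct safe configurations (who is on which side, and where the raft is) can ever be reached, none of them has everyone across, and every continuation just revisits them. They are: 0 rangers + 0 poachers across (raft back at the start); 0 rangers + 1 poacher across (raft there); 0 rangers + 1 poacher across (raft back at the start); 0 rangers + 2 poachers across (raft there); 0 rangers + 2 poachers across (raft back at the start); 0 rangers + 3 poachers across (raft there); 0 rangers + 3 poachers across (raft back at the start); 0 rangers + 4 poachers across (raft there); 0 rangers + 4 poachers across (raft back at the start); 0 rangers + 5 poachers across (raft there); 0 rangers + 5 poachers across (raft back at the start); 0 rangers + 6 poachers across (raft there); 1 ranger + 1 poacher across (raft there); 1 ranger + 1 poacher across (raft back at the start); 2 rangers + 2 poachers across (raft there); 2 rangers + 2 poachers across (raft back at the start); 3 rangers + 3 poachers across (raft there). So no valid plan exists.

impossible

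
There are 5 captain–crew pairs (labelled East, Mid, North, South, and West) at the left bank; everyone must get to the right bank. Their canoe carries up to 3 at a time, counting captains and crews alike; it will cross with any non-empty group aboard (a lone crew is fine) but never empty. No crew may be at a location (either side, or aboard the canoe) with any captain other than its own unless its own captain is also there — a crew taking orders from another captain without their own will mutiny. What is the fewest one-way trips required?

Counting alone: each trip to the right bank takes at most 3 across and each return brings at least 1 back, so after t trips out (and t−1 returns) at most 3t − (t−1) of the 10 are across; that first reaches 10 at t = 5, so at least 9 crossings are needed.
The safety rule pushes this higher. Following every safe sequence of crossings, the most of the 10 that can be at the right bank as the canoe arrives there on crossing 9 is 9 — never all 10.
So no plan with fewer than 11 crossings exists, and this one achieves 11:
1. captain East and crew East cross → the right bank.
2. captain East crosses ← the left bank.
3. crew Mid, crew North, and crew South cross → the right bank.
4. crew East crosses ← the left bank.
5. captain Mid, captain North, and captain South cross → the right bank.
6. captain Mid and crew Mid cross ← the left bank.
7. captain East, captain Mid, and captain West cross → the right bank.
8. crew North crosses ← the left bank.
9. crew East and crew Mid cross → the right bank.
10. crew East crosses ← the left bank.
11. crew East, crew North, and crew West cross → the right bank.

11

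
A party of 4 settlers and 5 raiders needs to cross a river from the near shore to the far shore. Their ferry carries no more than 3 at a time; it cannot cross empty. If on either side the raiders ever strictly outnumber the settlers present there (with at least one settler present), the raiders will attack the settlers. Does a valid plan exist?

No

The raiders already outnumber the settlers at the near shore before anyone moves, so the starting position itself is disallowed.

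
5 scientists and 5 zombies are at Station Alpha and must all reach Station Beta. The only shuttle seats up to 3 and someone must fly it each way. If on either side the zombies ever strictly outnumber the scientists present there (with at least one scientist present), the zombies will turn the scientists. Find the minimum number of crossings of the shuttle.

Counting alone: each trip to Station Beta takes at most 3 across and each return brings at least 1 back, so after t trips out (and t−1 returns) at most 3t − (t−1) of the 10 are across; that first reaches 10 at t = 5, so at least 9 crossings are needed.
The safety rule pushes this higher. Following every safe sequence of crossings, the most of the 10 that can be at Station Beta as the shuttle arrives there on crossing 9 is 9 — never all 10.
So no plan with fewer than 11 crossings exists, and this one achieves 11:
1. 2 zombies → Station Beta.  (Station Alpha: 5S 3Z; Station Beta: 0S 2Z)
2. 1 zombie ← Station Alpha.  (Station Alpha: 5S 4Z; Station Beta: 0S 1Z)
3. 3 zombies → Station Beta.  (Station Alpha: 5S 1Z; Station Beta: 0S 4Z)
4. 1 zombie ← Station Alpha.  (Station Alpha: 5S 2Z; Station Beta: 0S 3Z)
5. 3 scientists → Station Beta.  (Station Alpha: 2S 2Z; Station Beta: 3S 3Z)
6. 1 scientist and 1 zombie ← Station Alpha.  (Station Alpha: 3S 3Z; Station Beta: 2S 2Z)
7. 3 scientists → Station Beta.  (Station Alpha: 0S 3Z; Station Beta: 5S 2Z)
8. 1 zombie ← Station Alpha.  (Station Alpha: 0S 4Z; Station Beta: 5S 1Z)
9. 2 zombies → Station Beta.  (Station Alpha: 0S 2Z; Station Beta: 5S 3Z)
10. 1 zombie ← Station Alpha.  (Station Alpha: 0S 3Z; Station Beta: 5S 2Z)
11. 3 zombies → Station Beta.  (Station Alpha: 0S 0Z; Station Beta: 5S 5Z)

11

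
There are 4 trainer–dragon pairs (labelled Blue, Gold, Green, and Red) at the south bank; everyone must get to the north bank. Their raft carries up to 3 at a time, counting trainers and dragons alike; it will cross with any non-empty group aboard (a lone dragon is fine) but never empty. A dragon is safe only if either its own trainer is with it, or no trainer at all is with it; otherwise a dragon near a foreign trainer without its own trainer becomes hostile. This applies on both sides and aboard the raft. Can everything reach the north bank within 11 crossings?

Yes — this plan uses 9 crossings (≤ 11):
1. dragon Blue and trainer Blue cross → the north bank.
2. trainer Blue crosses ← the south bank.
3. dragon Gold, trainer Blue, and trainer Gold cross → the north bank.
4. dragon Blue and trainer Blue cross ← the south bank.
5. trainer Blue, trainer Green, and trainer Red cross → the north bank.
6. dragon Gold crosses ← the south bank.
7. dragon Blue and dragon Gold cross → the north bank.
8. dragon Blue crosses ← the south bank.
9. dragon Blue, dragon Green, and dragon Red cross → the north bank.

Yes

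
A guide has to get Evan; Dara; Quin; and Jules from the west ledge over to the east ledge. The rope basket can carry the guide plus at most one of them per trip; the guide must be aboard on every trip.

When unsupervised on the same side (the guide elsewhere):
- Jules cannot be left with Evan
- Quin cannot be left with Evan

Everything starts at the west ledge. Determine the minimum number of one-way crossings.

9

Counting alone: the guide can take at most 1 across per trip to the east ledge, so moving all 4 needs at least 4 loaded trips out, with a return between consecutive ones — at least 7 crossings.
The safety rule pushes this higher. Following every safe sequence of crossings, the most of the 4 that can be at the east ledge as the rope basket arrives there on crossing 7 is 3 — never all 4.
So no plan with fewer than 9 crossings exists, and this one achieves 9:
1. Guide goes to the east ledge with Evan.
2. Guide goes back to the west ledge alone.
3. Guide goes to the east ledge with Dara.
4. Guide goes back to the west ledge alone.
5. Guide goes to the east ledge with Quin.
6. Guide goes back to the west ledge with Evan.
7. Guide goes to the east ledge with Jules.
8. Guide goes back to the west ledge alone.
9. Guide goes to the east ledge with Evan.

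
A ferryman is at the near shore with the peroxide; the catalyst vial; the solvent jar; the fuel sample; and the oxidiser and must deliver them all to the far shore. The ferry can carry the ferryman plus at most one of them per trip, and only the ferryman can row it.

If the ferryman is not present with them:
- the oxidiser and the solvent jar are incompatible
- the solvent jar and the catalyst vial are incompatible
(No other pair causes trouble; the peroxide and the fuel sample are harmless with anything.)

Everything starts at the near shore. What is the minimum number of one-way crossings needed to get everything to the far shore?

Counting alone: the ferryman can take at most 1 across per trip to the far shore, so moving all 5 needs at least 5 loaded trips out, with a return between consecutive ones — at least 9 crossings.
The safety rule pushes this higher. Following every safe sequence of crossings, the most of the 5 that can be at the far shore as the ferry arrives there on crossing 9 is 4 — never all 5.
So no plan with fewer than 11 crossings exists, and this one achieves 11:
1. Ferryman goes to the far shore with the solvent jar.  [the near shore: the catalyst vial, the fuel sample, the oxidiser, the peroxide | the far shore: the solvent jar]
2. Ferryman goes back to the near shore alone.  [the near shore: the catalyst vial, the fuel sample, the oxidiser, the peroxide | the far shore: the solvent jar]
3. Ferryman goes to the far shore with the peroxide.  [the near shore: the catalyst vial, the fuel sample, the oxidiser | the far shore: the peroxide, the solvent jar]
4. Ferryman goes back to the near shore alone.  [the near shore: the catalyst vial, the fuel sample, the oxidiser | the far shore: the peroxide, the solvent jar]
5. Ferryman goes to the far shore with the catalyst vial.  [the near shore: the fuel sample, the oxidiser | the far shore: the catalyst vial, the peroxide, the solvent jar]
6. Ferryman goes back to the near shore with the solvent jar.  [the near shore: the fuel sample, the oxidiser, the solvent jar | the far shore: the catalyst vial, the peroxide]
7. Ferryman goes to the far shore with the oxidiser.  [the near shore: the fuel sample, the solvent jar | the far shore: the catalyst vial, the oxidiser, the peroxide]
8. Ferryman goes back to the near shore alone.  [the near shore: the fuel sample, the solvent jar | the far shore: the catalyst vial, the oxidiser, the peroxide]
9. Ferryman goes to the far shore with the fuel sample.  [the near shore: the solvent jar | the far shore: the catalyst vial, the fuel sample, the oxidiser, the peroxide]
10. Ferryman goes back to the near shore alone.  [the near shore: the solvent jar | the far shore: the catalyst vial, the fuel sample, the oxidiser, the peroxide]
11. Ferryman goes to the far shore with the solvent jar.  [the near shore: — | the far shore: the catalyst vial, the fuel sample, the oxidiser, the peroxide, the solvent jar]

11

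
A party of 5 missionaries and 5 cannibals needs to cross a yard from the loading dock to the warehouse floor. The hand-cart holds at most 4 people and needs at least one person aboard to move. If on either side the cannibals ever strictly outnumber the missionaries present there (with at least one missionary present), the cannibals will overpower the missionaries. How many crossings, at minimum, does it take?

Counting alone: each trip to the warehouse floor takes at most 4 across and each return brings at least 1 back, so after t trips out (and t−1 returns) at most 4t − (t−1) of the 10 are across; that first reaches 10 at t = 3, so at least 5 crossings are needed.
The safety rule pushes this higher. Following every safe sequence of crossings, the most of the 10 that can be at the warehouse floor as the hand-cart arrives there on crossing 5 is 9 — never all 10.
So no plan with fewer than 7 crossings exists, and this one achieves 7:
1. 2 cannibals → the warehouse floor.  (the loading dock: 5M 3C; the warehouse floor: 0M 2C)
2. 1 cannibal ← the loading dock.  (the loading dock: 5M 4C; the warehouse floor: 0M 1C)
3. 4 cannibals → the warehouse floor.  (the loading dock: 5M 0C; the warehouse floor: 0M 5C)
4. 1 cannibal ← the loading dock.  (the loading dock: 5M 1C; the warehouse floor: 0M 4C)
5. 4 missionaries → the warehouse floor.  (the loading dock: 1M 1C; the warehouse floor: 4M 4C)
6. 1 missionary and 1 cannibal ← the loading dock.  (the loading dock: 2M 2C; the warehouse floor: 3M 3C)
7. 2 missionaries and 2 cannibals → the warehouse floor.  (the loading dock: 0M 0C; the warehouse floor: 5M 5C)

7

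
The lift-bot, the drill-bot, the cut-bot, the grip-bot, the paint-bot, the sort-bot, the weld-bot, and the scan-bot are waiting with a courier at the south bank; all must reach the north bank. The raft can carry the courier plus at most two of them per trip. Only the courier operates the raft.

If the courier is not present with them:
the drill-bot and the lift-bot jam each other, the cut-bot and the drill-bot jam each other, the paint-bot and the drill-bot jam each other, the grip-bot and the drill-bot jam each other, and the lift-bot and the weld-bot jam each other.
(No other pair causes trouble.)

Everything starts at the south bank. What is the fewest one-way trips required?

Counting alone: the courier can take at most 2 across per trip to the north bank, so moving all 8 needs at least 4 loaded trips out, with a return between consecutive ones — at least 7 crossings.
The safety rule pushes this higher. Following every safe sequence of crossings, the most of the 8 that can be at the north bank as the raft arrives there on crossing 7 is 7 — never all 8.
So no plan with fewer than 9 crossings exists, and this one achieves 9:
1. Courier goes to the north bank with the drill-bot and the lift-bot.  [the south bank: the cut-bot, the grip-bot, the paint-bot, the scan-bot, the sort-bot, the weld-bot | the north bank: the drill-bot, the lift-bot]
2. Courier goes back to the south bank with the lift-bot.  [the south bank: the cut-bot, the grip-bot, the lift-bot, the paint-bot, the scan-bot, the sort-bot, the weld-bot | the north bank: the drill-bot]
3. Courier goes to the north bank with the cut-bot and the lift-bot.  [the south bank: the grip-bot, the paint-bot, the scan-bot, the sort-bot, the weld-bot | the north bank: the cut-bot, the drill-bot, the lift-bot]
4. Courier goes back to the south bank with the drill-bot.  [the south bank: the drill-bot, the grip-bot, the paint-bot, the scan-bot, the sort-bot, the weld-bot | the north bank: the cut-bot, the lift-bot]
5. Courier goes to the north bank with the grip-bot and the paint-bot.  [the south bank: the drill-bot, the scan-bot, the sort-bot, the weld-bot | the north bank: the cut-bot, the grip-bot, the lift-bot, the paint-bot]
6. Courier goes back to the south bank alone.  [the south bank: the drill-bot, the scan-bot, the sort-bot, the weld-bot | the north bank: the cut-bot, the grip-bot, the lift-bot, the paint-bot]
7. Courier goes to the north bank with the scan-bot and the sort-bot.  [the south bank: the drill-bot, the weld-bot | the north bank: the cut-bot, the grip-bot, the lift-bot, the paint-bot, the scan-bot, the sort-bot]
8. Courier goes back to the south bank alone.  [the south bank: the drill-bot, the weld-bot | the north bank: the cut-bot, the grip-bot, the lift-bot, the paint-bot, the scan-bot, the sort-bot]
9. Courier goes to the north bank with the drill-bot and the weld-bot.  [the south bank: — | the north bank: the cut-bot, the drill-bot, the grip-bot, the lift-bot, the paint-bot, the scan-bot, the sort-bot, the weld-bot]

9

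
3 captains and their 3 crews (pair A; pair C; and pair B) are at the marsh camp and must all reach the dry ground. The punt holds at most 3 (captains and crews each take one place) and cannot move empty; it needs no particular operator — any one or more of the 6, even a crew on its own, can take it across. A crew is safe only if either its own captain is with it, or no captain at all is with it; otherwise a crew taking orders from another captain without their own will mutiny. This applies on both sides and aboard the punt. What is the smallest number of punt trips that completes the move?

Counting alone: each trip to the dry ground takes at most 3 across and each return brings at least 1 back, so after t trips out (and t−1 returns) at most 3t − (t−1) of the 6 are across; that first reaches 6 at t = 3, so at least 5 crossings are needed.
The plan below uses exactly 5 crossings, so it is optimal:
1. captain A and crew A cross → the dry ground.
2. captain A crosses ← the marsh camp.
3. captain A, captain B, and captain C cross → the dry ground.
4. crew A crosses ← the marsh camp.
5. crew A, crew B, and crew C cross → the dry ground.

5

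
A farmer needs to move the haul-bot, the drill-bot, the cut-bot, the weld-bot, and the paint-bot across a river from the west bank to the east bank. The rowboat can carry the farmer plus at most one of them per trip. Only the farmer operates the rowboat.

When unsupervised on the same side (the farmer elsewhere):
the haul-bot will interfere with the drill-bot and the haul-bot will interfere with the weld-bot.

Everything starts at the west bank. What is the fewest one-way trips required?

Counting alone: the farmer can take at most 1 across per trip to the east bank, so moving all 5 needs at least 5 loaded trips out, with a return between consecutive ones — at least 9 crossings.
The safety rule pushes this higher. Following every safe sequence of crossings, the most of the 5 that can be at the east bank as the rowboat arrives there on crossing 9 is 4 — never all 5.
So no plan with fewer than 11 crossings exists, and this one achieves 11:
1. Farmer goes to the east bank with the haul-bot.  [the west bank: the cut-bot, the drill-bot, the paint-bot, the weld-bot | the east bank: the haul-bot]
2. Farmer goes back to the west bank alone.  [the west bank: the cut-bot, the drill-bot, the paint-bot, the weld-bot | the east bank: the haul-bot]
3. Farmer goes to the east bank with the drill-bot.  [the west bank: the cut-bot, the paint-bot, the weld-bot | the east bank: the drill-bot, the haul-bot]
4. Farmer goes back to the west bank with the haul-bot.  [the west bank: the cut-bot, the haul-bot, the paint-bot, the weld-bot | the east bank: the drill-bot]
5. Farmer goes to the east bank with the weld-bot.  [the west bank: the cut-bot, the haul-bot, the paint-bot | the east bank: the drill-bot, the weld-bot]
6. Farmer goes back to the west bank alone.  [the west bank: the cut-bot, the haul-bot, the paint-bot | the east bank: the drill-bot, the weld-bot]
7. Farmer goes to the east bank with the cut-bot.  [the west bank: the haul-bot, the paint-bot | the east bank: the cut-bot, the drill-bot, the weld-bot]
8. Farmer goes back to the west bank alone.  [the west bank: the haul-bot, the paint-bot | the east bank: the cut-bot, the drill-bot, the weld-bot]
9. Farmer goes to the east bank with the paint-bot.  [the west bank: the haul-bot | the east bank: the cut-bot, the drill-bot, the paint-bot, the weld-bot]
10. Farmer goes back to the west bank alone.  [the west bank: the haul-bot | the east bank: the cut-bot, the drill-bot, the paint-bot, the weld-bot]
11. Farmer goes to the east bank with the haul-bot.  [the west bank: — | the east bank: the cut-bot, the drill-bot, the haul-bot, the paint-bot, the weld-bot]

11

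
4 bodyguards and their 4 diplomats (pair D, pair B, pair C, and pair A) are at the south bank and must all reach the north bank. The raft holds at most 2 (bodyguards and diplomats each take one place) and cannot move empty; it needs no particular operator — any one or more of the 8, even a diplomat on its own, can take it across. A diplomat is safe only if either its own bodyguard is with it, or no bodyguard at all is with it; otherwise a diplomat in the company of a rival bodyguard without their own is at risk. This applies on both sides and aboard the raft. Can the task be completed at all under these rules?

No

Following every safe sequence of crossings from the start, the most of the 8 that can be at the north bank as the raft arrives there on crossings 1, 3, 5 is 2, 3, 4 respectively; the best ever achieved is 4 of 8.
From crossing 7 on, no configuration arises that was not already reachable earlier: only 44 distinct safe configurations (who is on which side, and where the raft is) can ever be reached, none of them has everyone across, and every continuation just revisits them. So no valid plan exists.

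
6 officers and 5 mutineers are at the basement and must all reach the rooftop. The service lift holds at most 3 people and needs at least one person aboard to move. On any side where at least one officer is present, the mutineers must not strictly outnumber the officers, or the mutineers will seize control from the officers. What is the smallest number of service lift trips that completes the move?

9

Counting alone: each trip to the rooftop takes at most 3 across and each return brings at least 1 back, so after t trips out (and t−1 returns) at most 3t − (t−1) of the 11 are across; that first reaches 11 at t = 5, so at least 9 crossings are needed.
The plan below uses exactly 9 crossings, so it is optimal:
1. 3 mutineers → the rooftop.  (the basement: 6O 2M; the rooftop: 0O 3M)
2. 1 mutineer ← the basement.  (the basement: 6O 3M; the rooftop: 0O 2M)
3. 3 officers → the rooftop.  (the basement: 3O 3M; the rooftop: 3O 2M)
4. 1 officer ← the basement.  (the basement: 4O 3M; the rooftop: 2O 2M)
5. 2 officers and 1 mutineer → the rooftop.  (the basement: 2O 2M; the rooftop: 4O 3M)
6. 1 officer ← the basement.  (the basement: 3O 2M; the rooftop: 3O 3M)
7. 2 officers and 1 mutineer → the rooftop.  (the basement: 1O 1M; the rooftop: 5O 4M)
8. 1 officer ← the basement.  (the basement: 2O 1M; the rooftop: 4O 4M)
9. 2 officers and 1 mutineer → the rooftop.  (the basement: 0O 0M; the rooftop: 6O 5M)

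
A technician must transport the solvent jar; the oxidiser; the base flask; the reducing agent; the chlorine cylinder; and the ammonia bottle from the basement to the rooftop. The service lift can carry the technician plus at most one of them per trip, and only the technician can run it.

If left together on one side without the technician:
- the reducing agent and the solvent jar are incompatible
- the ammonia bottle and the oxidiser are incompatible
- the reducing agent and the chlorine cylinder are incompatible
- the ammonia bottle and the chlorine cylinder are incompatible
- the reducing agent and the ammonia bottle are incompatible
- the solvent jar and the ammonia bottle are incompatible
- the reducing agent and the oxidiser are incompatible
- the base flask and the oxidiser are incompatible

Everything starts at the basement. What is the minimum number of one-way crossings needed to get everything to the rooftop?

Whatever the first load, the items left behind include a forbidden pair without the technician. No opening move is safe, so no plan exists.

impossible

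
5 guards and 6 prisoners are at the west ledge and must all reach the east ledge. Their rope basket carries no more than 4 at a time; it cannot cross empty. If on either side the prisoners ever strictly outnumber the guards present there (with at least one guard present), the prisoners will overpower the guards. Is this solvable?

The prisoners already outnumber the guards at the west ledge before anyone moves, so the starting position itself is disallowed.

No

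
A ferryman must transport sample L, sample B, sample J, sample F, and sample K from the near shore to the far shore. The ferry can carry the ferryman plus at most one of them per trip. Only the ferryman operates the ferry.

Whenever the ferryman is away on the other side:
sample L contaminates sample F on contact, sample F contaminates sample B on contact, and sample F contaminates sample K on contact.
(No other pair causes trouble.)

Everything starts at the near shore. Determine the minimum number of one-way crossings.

Following every safe sequence of crossings from the start, the most of the 5 that can be at the far shore as the ferry arrives there on crossings 1, 3, 5 is 1, 2, 3 respectively; the best ever achieved is 3 of 5.
From crossing 7 on, no configuration arises that was not already reachable earlier: only 18 distinct safe configurations (who is on which side, and where the ferry is) can ever be reached, none of them has everyone across, and every continuation just revisits them. So no valid plan exists.

impossible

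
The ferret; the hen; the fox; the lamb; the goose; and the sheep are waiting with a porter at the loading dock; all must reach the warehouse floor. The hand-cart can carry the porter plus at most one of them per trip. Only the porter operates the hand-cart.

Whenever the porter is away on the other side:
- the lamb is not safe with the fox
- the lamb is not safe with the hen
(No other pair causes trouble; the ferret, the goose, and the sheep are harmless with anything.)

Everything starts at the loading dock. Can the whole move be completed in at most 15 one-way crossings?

Yes — this plan uses 13 crossings (≤ 15):
1. Porter goes to the warehouse floor with the lamb.  [the loading dock: the ferret, the fox, the goose, the hen, the sheep | the warehouse floor: the lamb]
2. Porter goes back to the loading dock alone.  [the loading dock: the ferret, the fox, the goose, the hen, the sheep | the warehouse floor: the lamb]
3. Porter goes to the warehouse floor with the ferret.  [the loading dock: the fox, the goose, the hen, the sheep | the warehouse floor: the ferret, the lamb]
4. Porter goes back to the loading dock alone.  [the loading dock: the fox, the goose, the hen, the sheep | the warehouse floor: the ferret, the lamb]
5. Porter goes to the warehouse floor with the hen.  [the loading dock: the fox, the goose, the sheep | the warehouse floor: the ferret, the hen, the lamb]
6. Porter goes back to the loading dock with the lamb.  [the loading dock: the fox, the goose, the lamb, the sheep | the warehouse floor: the ferret, the hen]
7. Porter goes to the warehouse floor with the fox.  [the loading dock: the goose, the lamb, the sheep | the warehouse floor: the ferret, the fox, the hen]
8. Porter goes back to the loading dock alone.  [the loading dock: the goose, the lamb, the sheep | the warehouse floor: the ferret, the fox, the hen]
9. Porter goes to the warehouse floor with the goose.  [the loading dock: the lamb, the sheep | the warehouse floor: the ferret, the fox, the goose, the hen]
10. Porter goes back to the loading dock alone.  [the loading dock: the lamb, the sheep | the warehouse floor: the ferret, the fox, the goose, the hen]
11. Porter goes to the warehouse floor with the sheep.  [the loading dock: the lamb | the warehouse floor: the ferret, the fox, the goose, the hen, the sheep]
12. Porter goes back to the loading dock alone.  [the loading dock: the lamb | the warehouse floor: the ferret, the fox, the goose, the hen, the sheep]
13. Porter goes to the warehouse floor with the lamb.  [the loading dock: — | the warehouse floor: the ferret, the fox, the goose, the hen, the lamb, the sheep]

Yes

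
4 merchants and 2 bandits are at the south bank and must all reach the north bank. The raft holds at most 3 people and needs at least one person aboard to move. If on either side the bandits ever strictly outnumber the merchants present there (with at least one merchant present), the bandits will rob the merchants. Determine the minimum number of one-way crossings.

Counting alone: each trip to the north bank takes at most 3 across and each return brings at least 1 back, so after t trips out (and t−1 returns) at most 3t − (t−1) of the 6 are across; that first reaches 6 at t = 3, so at least 5 crossings are needed.
The plan below uses exactly 5 crossings, so it is optimal:
1. 2 bandits → the north bank.  (the south bank: 4M 0B; the north bank: 0M 2B)
2. 1 bandit ← the south bank.  (the south bank: 4M 1B; the north bank: 0M 1B)
3. 2 merchants and 1 bandit → the north bank.  (the south bank: 2M 0B; the north bank: 2M 2B)
4. 1 bandit ← the south bank.  (the south bank: 2M 1B; the north bank: 2M 1B)
5. 2 merchants and 1 bandit → the north bank.  (the south bank: 0M 0B; the north bank: 4M 2B)

5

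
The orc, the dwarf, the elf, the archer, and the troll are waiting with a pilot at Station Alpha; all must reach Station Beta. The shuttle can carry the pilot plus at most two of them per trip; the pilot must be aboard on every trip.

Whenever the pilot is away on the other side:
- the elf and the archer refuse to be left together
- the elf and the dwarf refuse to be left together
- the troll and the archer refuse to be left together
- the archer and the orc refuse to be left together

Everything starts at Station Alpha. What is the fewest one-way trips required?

5

Counting alone: the pilot can take at most 2 across per trip to Station Beta, so moving all 5 needs at least 3 loaded trips out, with a return between consecutive ones — at least 5 crossings.
The plan below uses exactly 5 crossings, so it is optimal:
1. Pilot goes to Station Beta with the archer and the dwarf.
2. Pilot goes back to Station Alpha alone.
3. Pilot goes to Station Beta with the orc and the troll.
4. Pilot goes back to Station Alpha with the archer.
5. Pilot goes to Station Beta with the archer and the elf.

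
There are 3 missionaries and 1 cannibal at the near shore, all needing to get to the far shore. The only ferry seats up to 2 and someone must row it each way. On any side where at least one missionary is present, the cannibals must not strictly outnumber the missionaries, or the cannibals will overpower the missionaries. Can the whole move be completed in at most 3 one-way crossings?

Counting alone: each trip to the far shore takes at most 2 across and each return brings at least 1 back, so after t trips out (and t−1 returns) at most 2t − (t−1) of the 4 are across; that first reaches 4 at t = 3, so at least 5 crossings are needed.
Since 3 < 5, 3 crossings cannot be enough. (The shortest complete plan in fact takes 5:)
1. 1 missionary and 1 cannibal → the far shore.  (the near shore: 2M 0C; the far shore: 1M 1C)
2. 1 cannibal ← the near shore.  (the near shore: 2M 1C; the far shore: 1M 0C)
3. 1 missionary and 1 cannibal → the far shore.  (the near shore: 1M 0C; the far shore: 2M 1C)
4. 1 cannibal ← the near shore.  (the near shore: 1M 1C; the far shore: 2M 0C)
5. 1 missionary and 1 cannibal → the far shore.  (the near shore: 0M 0C; the far shore: 3M 1C)

No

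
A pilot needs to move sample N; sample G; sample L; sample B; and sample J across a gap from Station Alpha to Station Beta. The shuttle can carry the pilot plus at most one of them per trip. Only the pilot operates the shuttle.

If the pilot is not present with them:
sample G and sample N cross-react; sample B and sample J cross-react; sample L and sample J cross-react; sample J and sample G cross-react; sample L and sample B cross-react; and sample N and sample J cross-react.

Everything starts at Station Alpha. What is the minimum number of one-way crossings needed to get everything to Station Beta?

Whatever the first load, the items left behind include a forbidden pair without the pilot. No opening move is safe, so no plan exists.

impossible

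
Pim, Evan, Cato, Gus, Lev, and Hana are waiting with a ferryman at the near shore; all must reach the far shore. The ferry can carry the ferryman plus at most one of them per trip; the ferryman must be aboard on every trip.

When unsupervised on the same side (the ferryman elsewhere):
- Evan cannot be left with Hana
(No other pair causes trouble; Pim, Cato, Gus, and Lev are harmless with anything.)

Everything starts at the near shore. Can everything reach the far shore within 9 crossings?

No

Counting alone: the ferryman can take at most 1 across per trip to the far shore, so moving all 6 needs at least 6 loaded trips out, with a return between consecutive ones — at least 11 crossings.
Since 9 < 11, 9 crossings cannot be enough. (The shortest complete plan in fact takes 11:)
1. Ferryman goes to the far shore with Evan.
2. Ferryman goes back to the near shore alone.
3. Ferryman goes to the far shore with Pim.
4. Ferryman goes back to the near shore alone.
5. Ferryman goes to the far shore with Cato.
6. Ferryman goes back to the near shore alone.
7. Ferryman goes to the far shore with Gus.
8. Ferryman goes back to the near shore alone.
9. Ferryman goes to the far shore with Lev.
10. Ferryman goes back to the near shore alone.
11. Ferryman goes to the far shore with Hana.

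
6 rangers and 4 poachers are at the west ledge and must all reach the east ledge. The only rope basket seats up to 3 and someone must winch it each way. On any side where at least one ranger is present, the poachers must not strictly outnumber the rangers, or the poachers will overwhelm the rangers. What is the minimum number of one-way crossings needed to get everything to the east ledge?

Counting alone: each trip to the east ledge takes at most 3 across and each return brings at least 1 back, so after t trips out (and t−1 returns) at most 3t − (t−1) of the 10 are across; that first reaches 10 at t = 5, so at least 9 crossings are needed.
The plan below uses exactly 9 crossings, so it is optimal:
1. 2 poachers → the east ledge.  (the west ledge: 6R 2P; the east ledge: 0R 2P)
2. 1 poacher ← the west ledge.  (the west ledge: 6R 3P; the east ledge: 0R 1P)
3. 3 poachers → the east ledge.  (the west ledge: 6R 0P; the east ledge: 0R 4P)
4. 1 poacher ← the west ledge.  (the west ledge: 6R 1P; the east ledge: 0R 3P)
5. 3 rangers → the east ledge.  (the west ledge: 3R 1P; the east ledge: 3R 3P)
6. 1 poacher ← the west ledge.  (the west ledge: 3R 2P; the east ledge: 3R 2P)
7. 1 ranger and 2 poachers → the east ledge.  (the west ledge: 2R 0P; the east ledge: 4R 4P)
8. 1 poacher ← the west ledge.  (the west ledge: 2R 1P; the east ledge: 4R 3P)
9. 2 rangers and 1 poacher → the east ledge.  (the west ledge: 0R 0P; the east ledge: 6R 4P)

9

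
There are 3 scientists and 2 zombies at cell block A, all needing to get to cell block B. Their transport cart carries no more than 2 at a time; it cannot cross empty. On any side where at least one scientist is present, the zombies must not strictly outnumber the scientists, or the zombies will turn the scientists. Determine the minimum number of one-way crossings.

Counting alone: each trip to cell block B takes at most 2 across and each return brings at least 1 back, so after t trips out (and t−1 returns) at most 2t − (t−1) of the 5 are across; that first reaches 5 at t = 4, so at least 7 crossings are needed.
The plan below uses exactly 7 crossings, so it is optimal:
1. 2 zombies → cell block B.  (cell block A: 3S 0Z; cell block B: 0S 2Z)
2. 1 zombie ← cell block A.  (cell block A: 3S 1Z; cell block B: 0S 1Z)
3. 2 scientists → cell block B.  (cell block A: 1S 1Z; cell block B: 2S 1Z)
4. 1 scientist ← cell block A.  (cell block A: 2S 1Z; cell block B: 1S 1Z)
5. 1 scientist and 1 zombie → cell block B.  (cell block A: 1S 0Z; cell block B: 2S 2Z)
6. 1 zombie ← cell block A.  (cell block A: 1S 1Z; cell block B: 2S 1Z)
7. 1 scientist and 1 zombie → cell block B.  (cell block A: 0S 0Z; cell block B: 3S 2Z)

7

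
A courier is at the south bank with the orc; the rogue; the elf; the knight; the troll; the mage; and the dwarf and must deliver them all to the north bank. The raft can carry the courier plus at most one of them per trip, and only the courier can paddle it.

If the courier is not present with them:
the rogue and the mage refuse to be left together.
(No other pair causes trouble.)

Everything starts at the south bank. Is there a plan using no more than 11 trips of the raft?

Counting alone: the courier can take at most 1 across per trip to the north bank, so moving all 7 needs at least 7 loaded trips out, with a return between consecutive ones — at least 13 crossings.
Since 11 < 13, 11 crossings cannot be enough. (The shortest complete plan in fact takes 13:)
1. Courier goes to the north bank with the rogue.
2. Courier goes back to the south bank alone.
3. Courier goes to the north bank with the orc.
4. Courier goes back to the south bank alone.
5. Courier goes to the north bank with the elf.
6. Courier goes back to the south bank alone.
7. Courier goes to the north bank with the knight.
8. Courier goes back to the south bank alone.
9. Courier goes to the north bank with the troll.
10. Courier goes back to the south bank alone.
11. Courier goes to the north bank with the dwarf.
12. Courier goes back to the south bank alone.
13. Courier goes to the north bank with the mage.

No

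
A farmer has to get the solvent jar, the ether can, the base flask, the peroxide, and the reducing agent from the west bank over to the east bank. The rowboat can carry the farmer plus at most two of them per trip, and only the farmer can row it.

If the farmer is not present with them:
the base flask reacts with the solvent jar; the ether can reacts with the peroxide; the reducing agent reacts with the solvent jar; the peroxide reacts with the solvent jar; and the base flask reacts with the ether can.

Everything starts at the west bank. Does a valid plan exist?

1. Farmer goes to the east bank with the ether can and the solvent jar.
2. Farmer goes back to the west bank alone.
3. Farmer goes to the east bank with the base flask.
4. Farmer goes back to the west bank with the ether can and the solvent jar.
5. Farmer goes to the east bank with the peroxide and the reducing agent.
6. Farmer goes back to the west bank alone.
7. Farmer goes to the east bank with the ether can and the solvent jar.

Yes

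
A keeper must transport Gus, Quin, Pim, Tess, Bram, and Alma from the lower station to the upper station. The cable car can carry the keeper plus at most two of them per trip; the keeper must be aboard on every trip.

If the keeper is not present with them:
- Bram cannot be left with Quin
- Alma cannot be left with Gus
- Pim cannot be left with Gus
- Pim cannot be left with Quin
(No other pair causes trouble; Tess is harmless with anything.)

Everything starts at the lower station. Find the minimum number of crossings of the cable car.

7

Counting alone: the keeper can take at most 2 across per trip to the upper station, so moving all 6 needs at least 3 loaded trips out, with a return between consecutive ones — at least 5 crossings.
The safety rule pushes this higher. Following every safe sequence of crossings, the most of the 6 that can be at the upper station as the cable car arrives there on crossing 5 is 5 — never all 6.
So no plan with fewer than 7 crossings exists, and this one achieves 7:
1. Keeper goes to the upper station with Gus and Quin.
2. Keeper goes back to the lower station alone.
3. Keeper goes to the upper station with Pim and Tess.
4. Keeper goes back to the lower station with Gus and Quin.
5. Keeper goes to the upper station with Alma and Bram.
6. Keeper goes back to the lower station alone.
7. Keeper goes to the upper station with Gus and Quin.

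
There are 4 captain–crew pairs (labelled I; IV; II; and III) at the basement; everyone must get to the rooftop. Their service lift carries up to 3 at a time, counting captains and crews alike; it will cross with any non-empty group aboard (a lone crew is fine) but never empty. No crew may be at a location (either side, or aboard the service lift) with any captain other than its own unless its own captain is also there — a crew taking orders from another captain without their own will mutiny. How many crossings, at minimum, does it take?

Counting alone: each trip to the rooftop takes at most 3 across and each return brings at least 1 back, so after t trips out (and t−1 returns) at most 3t − (t−1) of the 8 are across; that first reaches 8 at t = 4, so at least 7 crossings are needed.
The safety rule pushes this higher. Following every safe sequence of crossings, the most of the 8 that can be at the rooftop as the service lift arrives there on crossing 7 is 7 — never all 8.
So no plan with fewer than 9 crossings exists, and this one achieves 9:
1. captain I and crew I cross → the rooftop.
2. captain I crosses ← the basement.
3. captain I, captain IV, and crew IV cross → the rooftop.
4. captain I and crew I cross ← the basement.
5. captain I, captain II, and captain III cross → the rooftop.
6. crew IV crosses ← the basement.
7. crew I and crew IV cross → the rooftop.
8. crew I crosses ← the basement.
9. crew I, crew II, and crew III cross → the rooftop.

9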